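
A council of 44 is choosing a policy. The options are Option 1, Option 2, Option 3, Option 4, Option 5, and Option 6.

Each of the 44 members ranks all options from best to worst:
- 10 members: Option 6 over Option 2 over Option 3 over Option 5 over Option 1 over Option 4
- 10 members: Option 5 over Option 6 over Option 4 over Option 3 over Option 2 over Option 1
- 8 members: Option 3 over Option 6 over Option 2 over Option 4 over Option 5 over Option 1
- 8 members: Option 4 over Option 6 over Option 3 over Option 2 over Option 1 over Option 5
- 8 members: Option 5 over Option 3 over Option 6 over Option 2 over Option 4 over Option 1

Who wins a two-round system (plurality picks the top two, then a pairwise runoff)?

Round 1 first-place votes: Option 1 0, Option 2 0, Option 3 8, Option 4 8, Option 5 18, Option 6 10. Option 5 and Option 6 advance.
Runoff: Option 5 is ranked above Option 6 on 18 ballots, Option 6 above Option 5 on 26.

Option 6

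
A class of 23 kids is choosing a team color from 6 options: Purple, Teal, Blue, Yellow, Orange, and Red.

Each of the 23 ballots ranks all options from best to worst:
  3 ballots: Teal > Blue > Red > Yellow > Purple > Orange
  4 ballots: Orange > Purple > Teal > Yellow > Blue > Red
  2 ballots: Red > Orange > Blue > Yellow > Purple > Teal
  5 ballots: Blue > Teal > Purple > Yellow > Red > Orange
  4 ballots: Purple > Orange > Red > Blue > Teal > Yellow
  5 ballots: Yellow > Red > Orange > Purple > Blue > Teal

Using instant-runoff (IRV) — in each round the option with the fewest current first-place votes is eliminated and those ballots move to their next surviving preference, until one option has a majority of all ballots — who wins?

Orange

Round 1: Purple 4, Teal 3, Blue 5, Yellow 5, Orange 4, Red 2. Red eliminated.
Round 2: Purple 4, Teal 3, Blue 5, Yellow 5, Orange 6. Teal eliminated.
Round 3: Purple 4, Blue 8, Yellow 5, Orange 6. Purple eliminated.
Round 4: Blue 8, Yellow 5, Orange 10. Yellow eliminated.
Round 5: Blue 8, Orange 15. Orange has a majority (≥12).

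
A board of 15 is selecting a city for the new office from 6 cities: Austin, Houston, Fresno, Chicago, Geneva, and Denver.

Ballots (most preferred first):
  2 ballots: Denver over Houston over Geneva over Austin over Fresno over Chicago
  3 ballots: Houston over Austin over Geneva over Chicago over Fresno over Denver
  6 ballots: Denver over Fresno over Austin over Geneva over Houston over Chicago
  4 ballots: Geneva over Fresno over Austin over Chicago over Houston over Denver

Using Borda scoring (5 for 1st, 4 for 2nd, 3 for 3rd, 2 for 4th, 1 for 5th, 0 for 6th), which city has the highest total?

Austin: 2×2 + 3×4 + 6×3 + 4×3 = 46
Houston: 2×4 + 3×5 + 6×1 + 4×1 = 33
Fresno: 2×1 + 3×1 + 6×4 + 4×4 = 45
Chicago: 2×0 + 3×2 + 6×0 + 4×2 = 14
Geneva: 2×3 + 3×3 + 6×2 + 4×5 = 47
Denver: 2×5 + 3×0 + 6×5 + 4×0 = 40

Geneva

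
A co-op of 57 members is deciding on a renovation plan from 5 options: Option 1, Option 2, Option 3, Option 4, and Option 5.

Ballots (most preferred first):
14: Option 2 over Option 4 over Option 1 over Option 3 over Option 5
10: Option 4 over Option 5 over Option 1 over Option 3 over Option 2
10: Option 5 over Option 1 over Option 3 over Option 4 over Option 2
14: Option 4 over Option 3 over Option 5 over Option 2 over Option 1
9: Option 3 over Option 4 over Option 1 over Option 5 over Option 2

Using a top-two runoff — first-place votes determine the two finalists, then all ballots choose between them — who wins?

Round 1 first-place votes: Option 1 0, Option 2 14, Option 3 9, Option 4 24, Option 5 10. Option 4 and Option 2 advance.
Runoff: Option 4 is ranked above Option 2 on 43 ballots, Option 2 above Option 4 on 14.

Option 4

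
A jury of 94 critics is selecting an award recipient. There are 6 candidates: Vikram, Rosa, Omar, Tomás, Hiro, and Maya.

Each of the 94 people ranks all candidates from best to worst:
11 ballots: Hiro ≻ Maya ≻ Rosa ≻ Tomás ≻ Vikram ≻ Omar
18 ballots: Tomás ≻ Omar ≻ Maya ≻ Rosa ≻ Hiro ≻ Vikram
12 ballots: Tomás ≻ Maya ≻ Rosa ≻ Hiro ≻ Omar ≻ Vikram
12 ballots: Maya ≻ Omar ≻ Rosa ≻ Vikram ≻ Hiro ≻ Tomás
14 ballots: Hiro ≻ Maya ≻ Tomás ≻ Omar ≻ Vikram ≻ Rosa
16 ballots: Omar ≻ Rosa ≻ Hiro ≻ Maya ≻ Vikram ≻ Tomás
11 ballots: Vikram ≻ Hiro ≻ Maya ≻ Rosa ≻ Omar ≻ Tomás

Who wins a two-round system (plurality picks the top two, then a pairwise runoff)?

Round 1 first-place votes: Vikram 11, Rosa 0, Omar 16, Tomás 30, Hiro 25, Maya 12. Tomás and Hiro advance.
Runoff: Tomás is ranked above Hiro on 30 ballots, Hiro above Tomás on 64.

Hiro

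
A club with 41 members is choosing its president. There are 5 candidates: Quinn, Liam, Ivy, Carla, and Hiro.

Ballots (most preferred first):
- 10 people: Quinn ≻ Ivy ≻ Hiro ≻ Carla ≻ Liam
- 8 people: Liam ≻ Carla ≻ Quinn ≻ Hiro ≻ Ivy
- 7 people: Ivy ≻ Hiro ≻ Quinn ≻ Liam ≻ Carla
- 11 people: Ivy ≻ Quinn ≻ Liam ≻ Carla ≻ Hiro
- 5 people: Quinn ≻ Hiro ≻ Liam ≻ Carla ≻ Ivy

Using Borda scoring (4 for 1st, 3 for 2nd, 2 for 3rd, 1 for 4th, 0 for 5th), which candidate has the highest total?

Quinn: 10×4 + 8×2 + 7×2 + 11×3 + 5×4 = 123
Liam: 10×0 + 8×4 + 7×1 + 11×2 + 5×2 = 71
Ivy: 10×3 + 8×0 + 7×4 + 11×4 + 5×0 = 102
Carla: 10×1 + 8×3 + 7×0 + 11×1 + 5×1 = 50
Hiro: 10×2 + 8×1 + 7×3 + 11×0 + 5×3 = 64

Quinn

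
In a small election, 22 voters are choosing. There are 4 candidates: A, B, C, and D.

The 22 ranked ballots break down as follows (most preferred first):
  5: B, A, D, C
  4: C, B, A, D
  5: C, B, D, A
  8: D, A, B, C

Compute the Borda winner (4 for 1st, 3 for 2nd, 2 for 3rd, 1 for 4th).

A: 5×3 + 4×2 + 5×1 + 8×3 = 52
B: 5×4 + 4×3 + 5×3 + 8×2 = 63
C: 5×1 + 4×4 + 5×4 + 8×1 = 49
D: 5×2 + 4×1 + 5×2 + 8×4 = 56

B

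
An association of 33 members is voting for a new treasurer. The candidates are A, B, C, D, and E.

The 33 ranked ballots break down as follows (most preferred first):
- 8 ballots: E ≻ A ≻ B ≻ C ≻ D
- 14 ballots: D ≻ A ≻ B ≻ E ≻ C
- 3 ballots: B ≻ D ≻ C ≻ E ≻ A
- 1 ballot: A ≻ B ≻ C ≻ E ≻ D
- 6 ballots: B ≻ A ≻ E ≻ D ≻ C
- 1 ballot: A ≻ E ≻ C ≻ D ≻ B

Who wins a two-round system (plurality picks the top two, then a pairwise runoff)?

B

Round 1 first-place votes: A 2, B 9, C 0, D 14, E 8. D and B advance.
Runoff: D is ranked above B on 15 ballots, B above D on 18.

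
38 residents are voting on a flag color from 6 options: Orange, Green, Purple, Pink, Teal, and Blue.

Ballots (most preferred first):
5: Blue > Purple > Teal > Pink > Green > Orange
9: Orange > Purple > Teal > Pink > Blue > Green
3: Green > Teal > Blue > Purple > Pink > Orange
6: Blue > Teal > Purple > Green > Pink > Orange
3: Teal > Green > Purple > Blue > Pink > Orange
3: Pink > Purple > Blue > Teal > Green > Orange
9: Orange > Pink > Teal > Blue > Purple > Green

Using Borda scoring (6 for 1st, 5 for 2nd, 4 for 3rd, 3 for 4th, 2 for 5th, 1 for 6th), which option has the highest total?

Orange: 5×1 + 9×6 + 3×1 + 6×1 + 3×1 + 3×1 + 9×6 = 128
Green: 5×2 + 9×1 + 3×6 + 6×3 + 3×5 + 3×2 + 9×1 = 85
Purple: 5×5 + 9×5 + 3×3 + 6×4 + 3×4 + 3×5 + 9×2 = 148
Pink: 5×3 + 9×3 + 3×2 + 6×2 + 3×2 + 3×6 + 9×5 = 129
Teal: 5×4 + 9×4 + 3×5 + 6×5 + 3×6 + 3×3 + 9×4 = 164
Blue: 5×6 + 9×2 + 3×4 + 6×6 + 3×3 + 3×4 + 9×3 = 144

Teal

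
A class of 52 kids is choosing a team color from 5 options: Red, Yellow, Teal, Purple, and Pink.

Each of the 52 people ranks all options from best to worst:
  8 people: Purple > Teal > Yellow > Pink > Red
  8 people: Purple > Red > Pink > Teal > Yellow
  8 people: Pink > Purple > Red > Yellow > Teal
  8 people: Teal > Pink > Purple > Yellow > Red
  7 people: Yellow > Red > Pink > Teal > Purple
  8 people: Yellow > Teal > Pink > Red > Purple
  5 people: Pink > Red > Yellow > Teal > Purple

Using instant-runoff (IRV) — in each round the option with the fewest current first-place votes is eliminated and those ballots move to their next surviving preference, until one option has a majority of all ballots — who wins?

Pink

Round 1: Red 0, Yellow 15, Teal 8, Purple 16, Pink 13. Red eliminated.
Round 2: Yellow 15, Teal 8, Purple 16, Pink 13. Teal eliminated.
Round 3: Yellow 15, Purple 16, Pink 21. Yellow eliminated.
Round 4: Purple 16, Pink 36. Pink has a majority (≥27).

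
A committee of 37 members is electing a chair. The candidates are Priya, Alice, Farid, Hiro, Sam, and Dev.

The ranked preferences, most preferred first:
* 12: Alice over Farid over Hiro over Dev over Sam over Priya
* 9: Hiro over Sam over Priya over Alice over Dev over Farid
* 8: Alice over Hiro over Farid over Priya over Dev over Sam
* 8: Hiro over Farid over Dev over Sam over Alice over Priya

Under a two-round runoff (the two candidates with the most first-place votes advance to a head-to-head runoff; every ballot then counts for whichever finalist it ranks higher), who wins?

Round 1 first-place votes: Priya 0, Alice 20, Farid 0, Hiro 17, Sam 0, Dev 0. Alice and Hiro advance.
Runoff: Alice is ranked above Hiro on 20 ballots, Hiro above Alice on 17.

Alice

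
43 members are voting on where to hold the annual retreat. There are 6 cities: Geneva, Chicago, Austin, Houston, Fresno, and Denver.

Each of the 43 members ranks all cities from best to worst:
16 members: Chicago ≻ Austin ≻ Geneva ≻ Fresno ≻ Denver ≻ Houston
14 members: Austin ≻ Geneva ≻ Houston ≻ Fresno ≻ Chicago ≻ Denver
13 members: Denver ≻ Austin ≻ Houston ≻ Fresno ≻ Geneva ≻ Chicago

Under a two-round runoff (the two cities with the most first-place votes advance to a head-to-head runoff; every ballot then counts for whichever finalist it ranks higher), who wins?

Round 1 first-place votes: Geneva 0, Chicago 16, Austin 14, Houston 0, Fresno 0, Denver 13. Chicago and Austin advance.
Runoff: Chicago is ranked above Austin on 16 ballots, Austin above Chicago on 27.

Austin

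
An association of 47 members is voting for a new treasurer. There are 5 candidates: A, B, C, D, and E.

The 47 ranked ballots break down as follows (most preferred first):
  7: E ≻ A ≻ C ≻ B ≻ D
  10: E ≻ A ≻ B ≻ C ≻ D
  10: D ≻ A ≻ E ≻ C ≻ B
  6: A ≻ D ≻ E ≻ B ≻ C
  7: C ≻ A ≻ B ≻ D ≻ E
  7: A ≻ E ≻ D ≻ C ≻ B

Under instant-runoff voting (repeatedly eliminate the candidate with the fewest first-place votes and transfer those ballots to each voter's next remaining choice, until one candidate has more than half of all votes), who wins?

Round 1: A 13, B 0, C 7, D 10, E 17. B eliminated.
Round 2: A 13, C 7, D 10, E 17. C eliminated.
Round 3: A 20, D 10, E 17. D eliminated.
Round 4: A 30, E 17. A has a majority (≥24).

A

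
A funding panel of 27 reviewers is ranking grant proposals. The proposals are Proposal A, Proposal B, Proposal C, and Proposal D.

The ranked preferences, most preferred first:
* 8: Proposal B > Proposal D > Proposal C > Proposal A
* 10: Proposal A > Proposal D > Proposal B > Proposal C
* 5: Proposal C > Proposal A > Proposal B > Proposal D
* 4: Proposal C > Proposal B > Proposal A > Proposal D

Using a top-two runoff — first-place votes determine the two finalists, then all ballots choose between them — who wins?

Round 1 first-place votes: Proposal A 10, Proposal B 8, Proposal C 9, Proposal D 0. Proposal A and Proposal C advance.
Runoff: Proposal A is ranked above Proposal C on 10 ballots, Proposal C above Proposal A on 17.

Proposal C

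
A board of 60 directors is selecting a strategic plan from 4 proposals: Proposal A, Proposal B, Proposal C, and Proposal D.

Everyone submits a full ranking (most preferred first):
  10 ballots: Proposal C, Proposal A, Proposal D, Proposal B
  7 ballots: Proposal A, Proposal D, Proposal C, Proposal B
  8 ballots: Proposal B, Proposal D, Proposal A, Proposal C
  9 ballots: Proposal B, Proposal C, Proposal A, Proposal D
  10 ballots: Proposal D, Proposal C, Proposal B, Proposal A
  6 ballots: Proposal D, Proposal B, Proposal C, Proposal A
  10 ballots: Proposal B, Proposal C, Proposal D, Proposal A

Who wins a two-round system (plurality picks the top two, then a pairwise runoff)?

Proposal D

Round 1 first-place votes: Proposal A 7, Proposal B 27, Proposal C 10, Proposal D 16. Proposal B and Proposal D advance.
Runoff: Proposal B is ranked above Proposal D on 27 ballots, Proposal D above Proposal B on 33.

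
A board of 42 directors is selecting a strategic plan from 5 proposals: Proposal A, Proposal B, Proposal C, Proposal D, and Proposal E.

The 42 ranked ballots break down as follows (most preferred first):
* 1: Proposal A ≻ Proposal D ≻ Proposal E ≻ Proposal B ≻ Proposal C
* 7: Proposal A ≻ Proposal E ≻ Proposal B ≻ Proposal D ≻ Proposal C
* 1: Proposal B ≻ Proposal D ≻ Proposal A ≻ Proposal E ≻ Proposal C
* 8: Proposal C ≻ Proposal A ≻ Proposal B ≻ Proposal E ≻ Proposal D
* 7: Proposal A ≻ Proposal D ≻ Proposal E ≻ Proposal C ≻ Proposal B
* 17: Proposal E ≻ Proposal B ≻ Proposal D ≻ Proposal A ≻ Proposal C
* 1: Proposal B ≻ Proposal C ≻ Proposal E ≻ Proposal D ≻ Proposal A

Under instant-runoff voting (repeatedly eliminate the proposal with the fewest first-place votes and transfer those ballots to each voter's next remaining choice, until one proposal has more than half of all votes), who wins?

Round 1: Proposal A 15, Proposal B 2, Proposal C 8, Proposal D 0, Proposal E 17. Proposal D eliminated.
Round 2: Proposal A 15, Proposal B 2, Proposal C 8, Proposal E 17. Proposal B eliminated.
Round 3: Proposal A 16, Proposal C 9, Proposal E 17. Proposal C eliminated.
Round 4: Proposal A 24, Proposal E 18. Proposal A has a majority (≥22).

Proposal A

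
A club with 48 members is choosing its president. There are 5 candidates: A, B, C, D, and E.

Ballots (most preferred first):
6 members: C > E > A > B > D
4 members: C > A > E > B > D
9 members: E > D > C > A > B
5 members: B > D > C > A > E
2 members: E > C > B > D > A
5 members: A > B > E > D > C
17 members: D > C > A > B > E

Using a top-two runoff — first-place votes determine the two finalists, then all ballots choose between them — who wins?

Round 1 first-place votes: A 5, B 5, C 10, D 17, E 11. D and E advance.
Runoff: D is ranked above E on 22 ballots, E above D on 26.

E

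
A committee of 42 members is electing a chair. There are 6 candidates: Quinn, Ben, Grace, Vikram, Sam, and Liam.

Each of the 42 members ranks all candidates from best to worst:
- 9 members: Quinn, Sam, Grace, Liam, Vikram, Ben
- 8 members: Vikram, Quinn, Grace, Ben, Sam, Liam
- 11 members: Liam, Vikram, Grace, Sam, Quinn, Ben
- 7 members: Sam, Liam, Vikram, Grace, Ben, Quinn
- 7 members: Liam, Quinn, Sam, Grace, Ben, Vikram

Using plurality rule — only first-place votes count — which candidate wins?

Liam

First-place votes: Quinn 9, Ben 0, Grace 0, Vikram 8, Sam 7, Liam 18.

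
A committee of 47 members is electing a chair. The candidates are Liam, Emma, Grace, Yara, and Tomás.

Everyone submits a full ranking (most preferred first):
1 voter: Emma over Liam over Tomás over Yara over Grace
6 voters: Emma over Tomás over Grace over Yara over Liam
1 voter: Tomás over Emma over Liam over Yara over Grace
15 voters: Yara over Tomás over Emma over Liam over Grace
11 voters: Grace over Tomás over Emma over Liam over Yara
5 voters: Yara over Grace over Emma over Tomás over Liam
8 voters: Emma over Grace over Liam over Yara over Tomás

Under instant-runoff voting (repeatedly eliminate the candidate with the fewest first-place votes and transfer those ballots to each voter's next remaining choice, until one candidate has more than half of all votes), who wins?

Emma

Round 1: Liam 0, Emma 15, Grace 11, Yara 20, Tomás 1. Liam eliminated.
Round 2: Emma 15, Grace 11, Yara 20, Tomás 1. Tomás eliminated.
Round 3: Emma 16, Grace 11, Yara 20. Grace eliminated.
Round 4: Emma 27, Yara 20. Emma has a majority (≥24).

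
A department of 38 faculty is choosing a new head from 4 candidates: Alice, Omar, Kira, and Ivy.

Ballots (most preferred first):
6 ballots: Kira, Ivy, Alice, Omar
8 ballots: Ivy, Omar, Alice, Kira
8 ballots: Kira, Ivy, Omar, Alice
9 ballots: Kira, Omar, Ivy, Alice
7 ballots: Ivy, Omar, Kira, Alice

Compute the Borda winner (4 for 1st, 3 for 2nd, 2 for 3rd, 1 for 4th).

Ivy

Alice: 6×2 + 8×2 + 8×1 + 9×1 + 7×1 = 52
Omar: 6×1 + 8×3 + 8×2 + 9×3 + 7×3 = 94
Kira: 6×4 + 8×1 + 8×4 + 9×4 + 7×2 = 114
Ivy: 6×3 + 8×4 + 8×3 + 9×2 + 7×4 = 120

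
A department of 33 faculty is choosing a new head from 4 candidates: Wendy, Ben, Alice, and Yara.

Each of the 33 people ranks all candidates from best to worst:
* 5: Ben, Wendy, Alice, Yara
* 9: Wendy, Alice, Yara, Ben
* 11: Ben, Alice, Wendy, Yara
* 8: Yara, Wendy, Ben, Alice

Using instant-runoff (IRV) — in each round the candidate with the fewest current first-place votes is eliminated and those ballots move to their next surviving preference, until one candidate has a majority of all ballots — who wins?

Wendy

Round 1: Wendy 9, Ben 16, Alice 0, Yara 8. Alice eliminated.
Round 2: Wendy 9, Ben 16, Yara 8. Yara eliminated.
Round 3: Wendy 17, Ben 16. Wendy has a majority (≥17).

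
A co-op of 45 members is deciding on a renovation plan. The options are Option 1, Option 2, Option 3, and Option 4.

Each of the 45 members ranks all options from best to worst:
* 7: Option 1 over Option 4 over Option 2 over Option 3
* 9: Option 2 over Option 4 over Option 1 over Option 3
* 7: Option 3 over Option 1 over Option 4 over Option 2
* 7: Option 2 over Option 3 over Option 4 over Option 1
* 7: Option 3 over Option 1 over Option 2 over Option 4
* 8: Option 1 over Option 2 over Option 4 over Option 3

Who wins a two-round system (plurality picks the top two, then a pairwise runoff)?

Round 1 first-place votes: Option 1 15, Option 2 16, Option 3 14, Option 4 0. Option 2 and Option 1 advance.
Runoff: Option 2 is ranked above Option 1 on 16 ballots, Option 1 above Option 2 on 29.

Option 1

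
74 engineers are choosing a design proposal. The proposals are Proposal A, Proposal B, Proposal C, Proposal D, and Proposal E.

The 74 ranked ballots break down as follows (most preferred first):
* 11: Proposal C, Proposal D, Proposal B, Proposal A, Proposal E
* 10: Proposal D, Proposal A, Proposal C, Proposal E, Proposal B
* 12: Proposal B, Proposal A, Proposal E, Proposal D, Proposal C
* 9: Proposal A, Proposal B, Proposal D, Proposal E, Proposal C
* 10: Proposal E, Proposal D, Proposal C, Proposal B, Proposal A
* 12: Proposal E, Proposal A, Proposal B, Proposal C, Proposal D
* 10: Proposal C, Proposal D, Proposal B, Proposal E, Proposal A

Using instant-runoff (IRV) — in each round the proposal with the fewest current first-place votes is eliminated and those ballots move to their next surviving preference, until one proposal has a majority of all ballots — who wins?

Proposal E

Round 1: Proposal A 9, Proposal B 12, Proposal C 21, Proposal D 10, Proposal E 22. Proposal A eliminated.
Round 2: Proposal B 21, Proposal C 21, Proposal D 10, Proposal E 22. Proposal D eliminated.
Round 3: Proposal B 21, Proposal C 31, Proposal E 22. Proposal B eliminated.
Round 4: Proposal C 31, Proposal E 43. Proposal E has a majority (≥38).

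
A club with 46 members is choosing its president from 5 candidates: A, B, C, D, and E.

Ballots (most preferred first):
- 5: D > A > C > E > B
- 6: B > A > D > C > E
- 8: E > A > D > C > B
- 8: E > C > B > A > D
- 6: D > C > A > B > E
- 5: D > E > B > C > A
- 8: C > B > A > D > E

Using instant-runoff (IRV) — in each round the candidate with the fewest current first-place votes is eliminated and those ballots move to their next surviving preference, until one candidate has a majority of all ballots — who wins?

Round 1: A 0, B 6, C 8, D 16, E 16. A eliminated.
Round 2: B 6, C 8, D 16, E 16. B eliminated.
Round 3: C 8, D 22, E 16. C eliminated.
Round 4: D 30, E 16. D has a majority (≥24).

D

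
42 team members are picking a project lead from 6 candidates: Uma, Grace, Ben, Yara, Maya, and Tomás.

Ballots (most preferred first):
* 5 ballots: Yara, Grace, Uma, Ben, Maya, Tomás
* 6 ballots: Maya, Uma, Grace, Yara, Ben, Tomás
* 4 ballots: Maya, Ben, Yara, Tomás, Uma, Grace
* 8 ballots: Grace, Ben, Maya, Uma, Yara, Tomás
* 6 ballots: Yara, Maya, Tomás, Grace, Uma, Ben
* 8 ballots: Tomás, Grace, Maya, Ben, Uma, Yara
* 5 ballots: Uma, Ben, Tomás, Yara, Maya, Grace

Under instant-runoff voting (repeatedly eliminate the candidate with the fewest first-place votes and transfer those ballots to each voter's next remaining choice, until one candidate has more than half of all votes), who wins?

Maya

Round 1: Uma 5, Grace 8, Ben 0, Yara 11, Maya 10, Tomás 8. Ben eliminated.
Round 2: Uma 5, Grace 8, Yara 11, Maya 10, Tomás 8. Uma eliminated.
Round 3: Grace 8, Yara 11, Maya 10, Tomás 13. Grace eliminated.
Round 4: Yara 11, Maya 18, Tomás 13. Yara eliminated.
Round 5: Maya 29, Tomás 13. Maya has a majority (≥22).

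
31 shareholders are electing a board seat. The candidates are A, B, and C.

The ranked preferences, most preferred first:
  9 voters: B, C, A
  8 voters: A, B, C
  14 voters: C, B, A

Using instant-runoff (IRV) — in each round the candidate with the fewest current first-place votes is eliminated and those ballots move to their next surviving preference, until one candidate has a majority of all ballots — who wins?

Round 1: A 8, B 9, C 14. A eliminated.
Round 2: B 17, C 14. B has a majority (≥16).

B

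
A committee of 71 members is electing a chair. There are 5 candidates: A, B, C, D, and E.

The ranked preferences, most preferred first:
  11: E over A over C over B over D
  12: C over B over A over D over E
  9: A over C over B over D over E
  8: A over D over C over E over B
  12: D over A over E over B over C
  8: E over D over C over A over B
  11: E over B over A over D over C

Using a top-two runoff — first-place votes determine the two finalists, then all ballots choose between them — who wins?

Round 1 first-place votes: A 17, B 0, C 12, D 12, E 30. E and A advance.
Runoff: E is ranked above A on 30 ballots, A above E on 41.

A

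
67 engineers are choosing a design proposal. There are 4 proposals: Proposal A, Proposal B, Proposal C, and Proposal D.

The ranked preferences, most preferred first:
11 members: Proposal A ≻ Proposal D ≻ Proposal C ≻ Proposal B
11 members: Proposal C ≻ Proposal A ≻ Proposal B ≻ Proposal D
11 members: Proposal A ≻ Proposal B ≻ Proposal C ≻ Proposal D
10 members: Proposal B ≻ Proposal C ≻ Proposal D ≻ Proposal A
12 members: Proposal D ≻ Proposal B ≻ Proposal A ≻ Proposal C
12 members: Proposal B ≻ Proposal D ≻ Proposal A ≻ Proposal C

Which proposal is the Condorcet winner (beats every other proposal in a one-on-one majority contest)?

Proposal B vs Proposal A: 34–33
Proposal B vs Proposal C: 45–22
Proposal B vs Proposal D: 44–23
Proposal B beats every other proposal.

Proposal B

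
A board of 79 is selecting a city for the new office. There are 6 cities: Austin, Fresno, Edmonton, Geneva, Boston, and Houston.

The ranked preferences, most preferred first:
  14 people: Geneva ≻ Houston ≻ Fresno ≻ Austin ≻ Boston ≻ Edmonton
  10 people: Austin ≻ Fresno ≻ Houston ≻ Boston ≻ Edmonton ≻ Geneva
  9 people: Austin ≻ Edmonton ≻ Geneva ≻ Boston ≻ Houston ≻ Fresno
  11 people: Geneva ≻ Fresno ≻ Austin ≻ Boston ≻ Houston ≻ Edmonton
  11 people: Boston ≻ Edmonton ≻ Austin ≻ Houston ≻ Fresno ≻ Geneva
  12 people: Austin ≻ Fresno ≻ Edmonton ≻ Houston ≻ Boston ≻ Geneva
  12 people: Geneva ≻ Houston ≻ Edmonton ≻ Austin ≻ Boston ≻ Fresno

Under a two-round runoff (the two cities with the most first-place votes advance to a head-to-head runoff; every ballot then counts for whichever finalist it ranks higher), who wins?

Round 1 first-place votes: Austin 31, Fresno 0, Edmonton 0, Geneva 37, Boston 11, Houston 0. Geneva and Austin advance.
Runoff: Geneva is ranked above Austin on 37 ballots, Austin above Geneva on 42.

Austin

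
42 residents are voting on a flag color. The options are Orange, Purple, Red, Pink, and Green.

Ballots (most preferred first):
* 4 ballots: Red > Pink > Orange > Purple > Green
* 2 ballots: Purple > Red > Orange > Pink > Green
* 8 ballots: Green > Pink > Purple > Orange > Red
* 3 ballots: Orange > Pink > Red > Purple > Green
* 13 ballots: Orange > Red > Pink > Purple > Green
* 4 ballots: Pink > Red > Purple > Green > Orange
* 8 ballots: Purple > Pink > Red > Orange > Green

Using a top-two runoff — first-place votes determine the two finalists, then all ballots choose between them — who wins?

Purple

Round 1 first-place votes: Orange 16, Purple 10, Red 4, Pink 4, Green 8. Orange and Purple advance.
Runoff: Orange is ranked above Purple on 20 ballots, Purple above Orange on 22.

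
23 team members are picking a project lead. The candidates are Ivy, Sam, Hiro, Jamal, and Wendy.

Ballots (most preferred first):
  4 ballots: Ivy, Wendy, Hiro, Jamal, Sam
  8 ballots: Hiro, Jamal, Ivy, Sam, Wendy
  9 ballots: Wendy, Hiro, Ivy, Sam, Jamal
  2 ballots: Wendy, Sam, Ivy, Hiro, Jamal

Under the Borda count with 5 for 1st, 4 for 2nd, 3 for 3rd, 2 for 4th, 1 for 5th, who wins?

Ivy: 4×5 + 8×3 + 9×3 + 2×3 = 77
Sam: 4×1 + 8×2 + 9×2 + 2×4 = 46
Hiro: 4×3 + 8×5 + 9×4 + 2×2 = 92
Jamal: 4×2 + 8×4 + 9×1 + 2×1 = 51
Wendy: 4×4 + 8×1 + 9×5 + 2×5 = 79

Hiro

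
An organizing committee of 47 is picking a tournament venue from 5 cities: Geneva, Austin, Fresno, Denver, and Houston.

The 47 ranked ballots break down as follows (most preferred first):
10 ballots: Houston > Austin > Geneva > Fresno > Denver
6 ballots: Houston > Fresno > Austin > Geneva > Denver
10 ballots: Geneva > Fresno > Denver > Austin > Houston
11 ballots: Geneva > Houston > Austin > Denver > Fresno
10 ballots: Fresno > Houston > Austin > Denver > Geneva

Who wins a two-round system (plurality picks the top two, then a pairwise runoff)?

Houston

Round 1 first-place votes: Geneva 21, Austin 0, Fresno 10, Denver 0, Houston 16. Geneva and Houston advance.
Runoff: Geneva is ranked above Houston on 21 ballots, Houston above Geneva on 26.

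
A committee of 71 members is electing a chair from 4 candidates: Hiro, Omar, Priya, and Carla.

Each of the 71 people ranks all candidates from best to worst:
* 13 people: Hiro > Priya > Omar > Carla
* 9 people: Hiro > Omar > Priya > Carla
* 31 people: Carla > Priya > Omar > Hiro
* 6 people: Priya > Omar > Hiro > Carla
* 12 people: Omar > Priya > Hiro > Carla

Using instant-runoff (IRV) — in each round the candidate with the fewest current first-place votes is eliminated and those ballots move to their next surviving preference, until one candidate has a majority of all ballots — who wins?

Round 1: Hiro 22, Omar 12, Priya 6, Carla 31. Priya eliminated.
Round 2: Hiro 22, Omar 18, Carla 31. Omar eliminated.
Round 3: Hiro 40, Carla 31. Hiro has a majority (≥36).

Hiro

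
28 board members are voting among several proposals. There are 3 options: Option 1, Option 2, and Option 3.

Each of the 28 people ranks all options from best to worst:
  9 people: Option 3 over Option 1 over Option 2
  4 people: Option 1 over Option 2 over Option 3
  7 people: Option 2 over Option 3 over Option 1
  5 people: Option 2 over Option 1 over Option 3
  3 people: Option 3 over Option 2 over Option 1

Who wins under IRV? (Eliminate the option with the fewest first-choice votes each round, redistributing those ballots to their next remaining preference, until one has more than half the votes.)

Round 1: Option 1 4, Option 2 12, Option 3 12. Option 1 eliminated.
Round 2: Option 2 16, Option 3 12. Option 2 has a majority (≥15).

Option 2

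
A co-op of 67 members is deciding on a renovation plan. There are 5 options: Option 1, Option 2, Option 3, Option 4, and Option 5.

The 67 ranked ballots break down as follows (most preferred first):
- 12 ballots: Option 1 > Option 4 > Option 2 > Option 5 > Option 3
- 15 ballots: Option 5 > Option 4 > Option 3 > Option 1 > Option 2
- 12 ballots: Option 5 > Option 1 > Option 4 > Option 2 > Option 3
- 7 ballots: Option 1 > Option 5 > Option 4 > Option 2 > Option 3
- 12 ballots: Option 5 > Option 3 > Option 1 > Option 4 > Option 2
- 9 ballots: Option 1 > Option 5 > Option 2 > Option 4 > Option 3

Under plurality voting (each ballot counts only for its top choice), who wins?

First-place votes: Option 1 28, Option 2 0, Option 3 0, Option 4 0, Option 5 39.

Option 5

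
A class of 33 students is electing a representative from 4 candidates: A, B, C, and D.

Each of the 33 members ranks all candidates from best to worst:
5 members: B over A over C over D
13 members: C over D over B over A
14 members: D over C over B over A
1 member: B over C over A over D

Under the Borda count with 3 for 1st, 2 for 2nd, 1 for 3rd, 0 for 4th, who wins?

C

A: 5×2 + 13×0 + 14×0 + 1×1 = 11
B: 5×3 + 13×1 + 14×1 + 1×3 = 45
C: 5×1 + 13×3 + 14×2 + 1×2 = 74
D: 5×0 + 13×2 + 14×3 + 1×0 = 68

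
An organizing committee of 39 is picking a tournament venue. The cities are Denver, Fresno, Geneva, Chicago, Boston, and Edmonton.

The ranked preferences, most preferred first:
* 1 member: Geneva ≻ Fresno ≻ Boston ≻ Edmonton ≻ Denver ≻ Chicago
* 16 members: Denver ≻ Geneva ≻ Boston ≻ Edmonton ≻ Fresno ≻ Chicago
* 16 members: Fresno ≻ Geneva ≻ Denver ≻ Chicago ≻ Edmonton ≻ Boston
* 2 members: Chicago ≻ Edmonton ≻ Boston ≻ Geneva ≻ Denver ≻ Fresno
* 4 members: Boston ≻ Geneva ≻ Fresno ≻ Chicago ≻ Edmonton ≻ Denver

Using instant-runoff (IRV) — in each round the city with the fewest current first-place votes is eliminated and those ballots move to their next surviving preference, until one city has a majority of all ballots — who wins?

Fresno

Round 1: Denver 16, Fresno 16, Geneva 1, Chicago 2, Boston 4, Edmonton 0. Edmonton eliminated.
Round 2: Denver 16, Fresno 16, Geneva 1, Chicago 2, Boston 4. Geneva eliminated.
Round 3: Denver 16, Fresno 17, Chicago 2, Boston 4. Chicago eliminated.
Round 4: Denver 16, Fresno 17, Boston 6. Boston eliminated.
Round 5: Denver 18, Fresno 21. Fresno has a majority (≥20).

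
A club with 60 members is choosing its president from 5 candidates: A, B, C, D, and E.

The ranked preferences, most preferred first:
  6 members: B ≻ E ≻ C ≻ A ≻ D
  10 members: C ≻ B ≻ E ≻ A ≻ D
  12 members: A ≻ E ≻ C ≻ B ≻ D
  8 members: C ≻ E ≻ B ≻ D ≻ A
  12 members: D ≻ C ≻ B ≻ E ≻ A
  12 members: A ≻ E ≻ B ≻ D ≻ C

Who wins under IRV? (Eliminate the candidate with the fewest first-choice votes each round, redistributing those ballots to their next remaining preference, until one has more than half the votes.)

C

Round 1: A 24, B 6, C 18, D 12, E 0. E eliminated.
Round 2: A 24, B 6, C 18, D 12. B eliminated.
Round 3: A 24, C 24, D 12. D eliminated.
Round 4: A 24, C 36. C has a majority (≥31).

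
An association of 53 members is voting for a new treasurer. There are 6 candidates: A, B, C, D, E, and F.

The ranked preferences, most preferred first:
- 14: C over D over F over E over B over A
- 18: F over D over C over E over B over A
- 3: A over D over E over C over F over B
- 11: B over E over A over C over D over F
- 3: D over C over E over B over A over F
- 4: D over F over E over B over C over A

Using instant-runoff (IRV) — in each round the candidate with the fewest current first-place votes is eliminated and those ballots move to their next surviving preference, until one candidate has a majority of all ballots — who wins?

Round 1: A 3, B 11, C 14, D 7, E 0, F 18. E eliminated.
Round 2: A 3, B 11, C 14, D 7, F 18. A eliminated.
Round 3: B 11, C 14, D 10, F 18. D eliminated.
Round 4: B 11, C 20, F 22. B eliminated.
Round 5: C 31, F 22. C has a majority (≥27).

C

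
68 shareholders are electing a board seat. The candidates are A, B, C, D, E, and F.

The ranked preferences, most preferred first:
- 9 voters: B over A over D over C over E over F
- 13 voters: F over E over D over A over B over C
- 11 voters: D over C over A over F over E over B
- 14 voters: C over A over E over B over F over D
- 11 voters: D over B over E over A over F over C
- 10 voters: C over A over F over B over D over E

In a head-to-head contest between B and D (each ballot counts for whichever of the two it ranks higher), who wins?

B is ranked above D on 33 ballots; D above B on 35.

D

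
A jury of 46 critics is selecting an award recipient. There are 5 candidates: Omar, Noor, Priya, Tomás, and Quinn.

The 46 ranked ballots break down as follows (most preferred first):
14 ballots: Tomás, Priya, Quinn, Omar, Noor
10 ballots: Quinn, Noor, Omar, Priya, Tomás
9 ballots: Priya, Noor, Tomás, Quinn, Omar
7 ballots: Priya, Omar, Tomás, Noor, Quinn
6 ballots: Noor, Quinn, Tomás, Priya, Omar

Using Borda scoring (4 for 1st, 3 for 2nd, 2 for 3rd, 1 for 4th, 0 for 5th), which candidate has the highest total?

Priya

Omar: 14×1 + 10×2 + 9×0 + 7×3 + 6×0 = 55
Noor: 14×0 + 10×3 + 9×3 + 7×1 + 6×4 = 88
Priya: 14×3 + 10×1 + 9×4 + 7×4 + 6×1 = 122
Tomás: 14×4 + 10×0 + 9×2 + 7×2 + 6×2 = 100
Quinn: 14×2 + 10×4 + 9×1 + 7×0 + 6×3 = 95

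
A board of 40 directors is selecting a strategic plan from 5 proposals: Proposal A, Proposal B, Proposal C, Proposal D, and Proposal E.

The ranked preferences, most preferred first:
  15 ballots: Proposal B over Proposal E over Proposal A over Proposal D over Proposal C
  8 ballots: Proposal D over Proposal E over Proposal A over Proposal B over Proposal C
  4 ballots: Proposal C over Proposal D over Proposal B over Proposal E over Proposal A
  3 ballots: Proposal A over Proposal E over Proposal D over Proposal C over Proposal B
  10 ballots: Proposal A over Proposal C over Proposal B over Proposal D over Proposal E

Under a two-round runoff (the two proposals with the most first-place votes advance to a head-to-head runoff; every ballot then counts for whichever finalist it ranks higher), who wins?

Proposal A

Round 1 first-place votes: Proposal A 13, Proposal B 15, Proposal C 4, Proposal D 8, Proposal E 0. Proposal B and Proposal A advance.
Runoff: Proposal B is ranked above Proposal A on 19 ballots, Proposal A above Proposal B on 21.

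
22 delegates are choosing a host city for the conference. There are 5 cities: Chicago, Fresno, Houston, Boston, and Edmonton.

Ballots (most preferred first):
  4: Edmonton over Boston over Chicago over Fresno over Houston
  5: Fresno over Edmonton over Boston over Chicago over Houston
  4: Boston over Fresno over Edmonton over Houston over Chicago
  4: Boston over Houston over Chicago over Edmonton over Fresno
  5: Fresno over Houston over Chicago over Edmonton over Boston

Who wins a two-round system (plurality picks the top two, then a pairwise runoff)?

Round 1 first-place votes: Chicago 0, Fresno 10, Houston 0, Boston 8, Edmonton 4. Fresno and Boston advance.
Runoff: Fresno is ranked above Boston on 10 ballots, Boston above Fresno on 12.

Boston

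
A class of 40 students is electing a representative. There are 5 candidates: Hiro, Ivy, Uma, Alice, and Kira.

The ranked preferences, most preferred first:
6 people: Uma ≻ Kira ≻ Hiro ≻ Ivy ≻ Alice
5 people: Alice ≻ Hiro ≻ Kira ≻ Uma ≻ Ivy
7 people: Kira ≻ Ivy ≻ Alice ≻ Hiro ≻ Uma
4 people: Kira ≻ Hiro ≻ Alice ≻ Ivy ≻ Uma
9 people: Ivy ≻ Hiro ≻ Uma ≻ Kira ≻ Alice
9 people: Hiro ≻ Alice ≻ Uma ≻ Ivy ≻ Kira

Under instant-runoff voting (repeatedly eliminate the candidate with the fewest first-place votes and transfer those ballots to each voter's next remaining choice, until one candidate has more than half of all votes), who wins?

Round 1: Hiro 9, Ivy 9, Uma 6, Alice 5, Kira 11. Alice eliminated.
Round 2: Hiro 14, Ivy 9, Uma 6, Kira 11. Uma eliminated.
Round 3: Hiro 14, Ivy 9, Kira 17. Ivy eliminated.
Round 4: Hiro 23, Kira 17. Hiro has a majority (≥21).

Hiro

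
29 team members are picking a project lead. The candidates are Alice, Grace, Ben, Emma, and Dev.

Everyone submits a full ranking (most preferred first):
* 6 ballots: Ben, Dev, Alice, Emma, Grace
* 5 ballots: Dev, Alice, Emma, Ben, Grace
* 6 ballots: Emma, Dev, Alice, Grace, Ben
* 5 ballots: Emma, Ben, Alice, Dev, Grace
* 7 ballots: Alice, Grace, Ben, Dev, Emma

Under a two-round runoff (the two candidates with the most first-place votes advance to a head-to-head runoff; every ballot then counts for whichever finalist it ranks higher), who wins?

Alice

Round 1 first-place votes: Alice 7, Grace 0, Ben 6, Emma 11, Dev 5. Emma and Alice advance.
Runoff: Emma is ranked above Alice on 11 ballots, Alice above Emma on 18.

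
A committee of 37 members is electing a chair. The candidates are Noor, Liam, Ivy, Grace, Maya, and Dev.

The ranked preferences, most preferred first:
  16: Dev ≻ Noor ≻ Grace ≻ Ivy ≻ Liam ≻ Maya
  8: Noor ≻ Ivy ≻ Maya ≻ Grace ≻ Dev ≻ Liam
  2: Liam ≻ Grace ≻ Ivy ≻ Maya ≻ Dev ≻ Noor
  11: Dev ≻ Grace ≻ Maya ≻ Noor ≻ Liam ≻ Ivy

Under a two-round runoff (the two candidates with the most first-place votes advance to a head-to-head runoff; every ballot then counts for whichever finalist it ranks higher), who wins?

Round 1 first-place votes: Noor 8, Liam 2, Ivy 0, Grace 0, Maya 0, Dev 27. Dev and Noor advance.
Runoff: Dev is ranked above Noor on 29 ballots, Noor above Dev on 8.

Dev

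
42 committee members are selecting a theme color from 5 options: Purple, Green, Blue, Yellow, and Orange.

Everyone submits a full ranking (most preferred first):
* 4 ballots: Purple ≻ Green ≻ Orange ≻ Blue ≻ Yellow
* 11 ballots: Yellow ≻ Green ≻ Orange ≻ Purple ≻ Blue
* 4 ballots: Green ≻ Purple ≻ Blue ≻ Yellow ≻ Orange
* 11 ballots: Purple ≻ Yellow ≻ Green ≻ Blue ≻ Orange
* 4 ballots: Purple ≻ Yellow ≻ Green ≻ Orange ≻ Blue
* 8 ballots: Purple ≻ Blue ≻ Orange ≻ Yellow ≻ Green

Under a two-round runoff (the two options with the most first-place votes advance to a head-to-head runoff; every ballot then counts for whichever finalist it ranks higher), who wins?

Round 1 first-place votes: Purple 27, Green 4, Blue 0, Yellow 11, Orange 0. Purple and Yellow advance.
Runoff: Purple is ranked above Yellow on 31 ballots, Yellow above Purple on 11.

Purple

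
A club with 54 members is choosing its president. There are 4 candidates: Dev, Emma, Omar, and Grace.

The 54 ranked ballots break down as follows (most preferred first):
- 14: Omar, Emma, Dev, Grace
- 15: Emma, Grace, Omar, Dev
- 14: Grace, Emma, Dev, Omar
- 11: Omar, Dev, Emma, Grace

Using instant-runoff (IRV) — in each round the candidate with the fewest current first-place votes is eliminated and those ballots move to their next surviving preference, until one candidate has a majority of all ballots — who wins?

Round 1: Dev 0, Emma 15, Omar 25, Grace 14. Dev eliminated.
Round 2: Emma 15, Omar 25, Grace 14. Grace eliminated.
Round 3: Emma 29, Omar 25. Emma has a majority (≥28).

Emma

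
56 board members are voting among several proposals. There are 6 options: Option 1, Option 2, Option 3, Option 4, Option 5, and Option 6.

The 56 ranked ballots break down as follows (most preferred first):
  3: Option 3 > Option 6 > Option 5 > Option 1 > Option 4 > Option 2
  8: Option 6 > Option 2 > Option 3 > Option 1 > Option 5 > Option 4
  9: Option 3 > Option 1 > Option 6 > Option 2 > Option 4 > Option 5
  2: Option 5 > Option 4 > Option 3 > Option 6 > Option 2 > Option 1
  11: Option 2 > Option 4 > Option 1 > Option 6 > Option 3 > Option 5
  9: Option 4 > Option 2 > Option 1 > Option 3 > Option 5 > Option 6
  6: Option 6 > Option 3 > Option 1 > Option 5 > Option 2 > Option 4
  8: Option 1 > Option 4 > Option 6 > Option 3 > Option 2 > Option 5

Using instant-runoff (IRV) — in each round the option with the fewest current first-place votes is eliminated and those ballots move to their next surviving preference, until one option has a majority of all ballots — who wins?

Option 4

Round 1: Option 1 8, Option 2 11, Option 3 12, Option 4 9, Option 5 2, Option 6 14. Option 5 eliminated.
Round 2: Option 1 8, Option 2 11, Option 3 12, Option 4 11, Option 6 14. Option 1 eliminated.
Round 3: Option 2 11, Option 3 12, Option 4 19, Option 6 14. Option 2 eliminated.
Round 4: Option 3 12, Option 4 30, Option 6 14. Option 4 has a majority (≥29).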